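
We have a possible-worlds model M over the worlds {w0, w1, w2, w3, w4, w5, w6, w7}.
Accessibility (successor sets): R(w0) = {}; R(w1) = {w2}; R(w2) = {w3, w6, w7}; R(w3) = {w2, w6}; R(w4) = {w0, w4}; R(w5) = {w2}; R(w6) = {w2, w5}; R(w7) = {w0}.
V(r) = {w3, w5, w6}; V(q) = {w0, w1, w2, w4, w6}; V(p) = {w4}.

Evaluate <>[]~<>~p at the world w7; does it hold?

At w7: <>[]~<>~p requires []~<>~p at some successor in {w0}.
  []~<>~p holds at w0, so <>[]~<>~p is true at w7.
    At w0: no accessible worlds, so []~<>~p holds vacuously.

Yes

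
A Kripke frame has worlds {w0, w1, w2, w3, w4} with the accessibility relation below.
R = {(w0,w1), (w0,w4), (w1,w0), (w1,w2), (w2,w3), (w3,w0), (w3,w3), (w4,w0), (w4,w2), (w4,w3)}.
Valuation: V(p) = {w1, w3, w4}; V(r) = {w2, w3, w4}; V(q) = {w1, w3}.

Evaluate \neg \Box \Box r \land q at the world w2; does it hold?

At w2: \neg \Box \Box r is true, q is false, so \neg \Box \Box r \land q is false.
  At w2: \Box \Box r is false, so \neg \Box \Box r is true.
    At w2: \Box \Box r requires \Box r at every successor {w3}.
      \Box r fails at w3, so \Box \Box r is false at w2.

No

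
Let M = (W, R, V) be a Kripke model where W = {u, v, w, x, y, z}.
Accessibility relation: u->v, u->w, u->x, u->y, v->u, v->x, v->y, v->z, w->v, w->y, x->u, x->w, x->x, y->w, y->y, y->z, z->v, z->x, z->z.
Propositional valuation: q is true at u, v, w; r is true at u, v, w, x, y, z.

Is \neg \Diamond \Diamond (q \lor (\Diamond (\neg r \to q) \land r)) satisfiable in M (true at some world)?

No

Recall that \Diamond ψ holds at a world iff ψ holds at some accessible world.
Let φ = \neg \Diamond \Diamond (q \lor (\Diamond (\neg r \to q) \land r)). Evaluate φ at each world:
  u (successors {v, w, x, y}): φ is false.
  v (successors {u, x, y, z}): φ is false.
  w (successors {v, y}): φ is false.
  x (successors {u, w, x}): φ is false.
  y (successors {w, y, z}): φ is false.
  z (successors {v, x, z}): φ is false.
For instance, at x:
  At x: \Diamond \Diamond (q \lor (\Diamond (\neg r \to q) \land r)) is true, so \neg \Diamond \Diamond (q \lor (\Diamond (\neg r \to q) \land r)) is false.
    At x: \Diamond \Diamond (q \lor (\Diamond (\neg r \to q) \land r)) requires \Diamond (q \lor (\Diamond (\neg r \to q) \land r)) at some successor in {u, w, x}.
      \Diamond (q \lor (\Diamond (\neg r \to q) \land r)) holds at u, so \Diamond \Diamond (q \lor (\Diamond (\neg r \to q) \land r)) is true at x.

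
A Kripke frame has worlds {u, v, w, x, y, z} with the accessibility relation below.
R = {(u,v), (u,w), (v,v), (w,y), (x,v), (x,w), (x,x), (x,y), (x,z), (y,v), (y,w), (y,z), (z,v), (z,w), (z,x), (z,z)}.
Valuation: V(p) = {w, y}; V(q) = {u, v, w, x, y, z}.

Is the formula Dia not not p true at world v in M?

No

At v: Dia not not p requires not not p at some successor in {v}.
  At v: not not p is false.
So Dia not not p is false at v.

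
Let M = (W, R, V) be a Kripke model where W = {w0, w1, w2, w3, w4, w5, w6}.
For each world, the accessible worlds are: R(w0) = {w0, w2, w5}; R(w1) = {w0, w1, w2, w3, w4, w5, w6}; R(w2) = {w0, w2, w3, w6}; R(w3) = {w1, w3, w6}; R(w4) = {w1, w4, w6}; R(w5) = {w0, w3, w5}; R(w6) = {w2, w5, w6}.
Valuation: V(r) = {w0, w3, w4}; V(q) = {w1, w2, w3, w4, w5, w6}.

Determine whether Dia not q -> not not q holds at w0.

No

Recall that Dia ψ holds at a world iff ψ holds at some accessible world.
At w0: Dia not q is true, not not q is false, so Dia not q -> not not q is false.
  At w0: Dia not q requires not q at some successor in {w0, w2, w5}.
    not q holds at w0, so Dia not q is true at w0.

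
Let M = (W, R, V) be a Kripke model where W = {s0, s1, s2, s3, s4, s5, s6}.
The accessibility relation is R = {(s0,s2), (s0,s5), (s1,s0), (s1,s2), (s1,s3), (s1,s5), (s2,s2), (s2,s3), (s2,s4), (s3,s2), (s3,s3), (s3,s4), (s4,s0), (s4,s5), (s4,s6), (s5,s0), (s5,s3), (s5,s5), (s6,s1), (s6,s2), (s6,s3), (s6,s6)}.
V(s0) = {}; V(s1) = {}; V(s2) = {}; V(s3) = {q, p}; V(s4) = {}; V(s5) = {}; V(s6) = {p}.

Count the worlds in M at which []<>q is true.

Let φ = []<>q. Evaluate φ at each world:
  s0 (successors {s2, s5}): φ is true.
  s1 (successors {s0, s2, s3, s5}): φ is false.
  s2 (successors {s2, s3, s4}): φ is false.
  s3 (successors {s2, s3, s4}): φ is false.
  s4 (successors {s0, s5, s6}): φ is false.
  s5 (successors {s0, s3, s5}): φ is false.
  s6 (successors {s1, s2, s3, s6}): φ is true.
For instance, at s0:
  At s0: []<>q requires <>q at every successor {s2, s5}.
      At s2: <>q requires q at some successor in {s2, s3, s4}.
        q holds at s3, so <>q is true at s2.
      At s5: <>q requires q at some successor in {s0, s3, s5}.
        q holds at s3, so <>q is true at s5.
  So []<>q is true at s0.
Satisfying worlds: {s0, s6}

2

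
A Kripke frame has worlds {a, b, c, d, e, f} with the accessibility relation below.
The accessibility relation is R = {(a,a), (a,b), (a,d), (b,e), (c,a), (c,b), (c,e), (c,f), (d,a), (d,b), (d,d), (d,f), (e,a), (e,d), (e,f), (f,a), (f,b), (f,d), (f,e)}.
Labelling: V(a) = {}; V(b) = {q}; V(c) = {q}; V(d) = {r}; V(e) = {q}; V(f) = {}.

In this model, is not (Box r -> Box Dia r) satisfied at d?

At d: Box r -> Box Dia r is true, so not (Box r -> Box Dia r) is false.
  At d: Box r is false, Box Dia r is false, so Box r -> Box Dia r is true.
    At d: Box r requires r at every successor {a, b, d, f}.
      r fails at a, so Box r is false at d.
    At d: Box Dia r requires Dia r at every successor {a, b, d, f}.
      Dia r fails at b, so Box Dia r is false at d.

No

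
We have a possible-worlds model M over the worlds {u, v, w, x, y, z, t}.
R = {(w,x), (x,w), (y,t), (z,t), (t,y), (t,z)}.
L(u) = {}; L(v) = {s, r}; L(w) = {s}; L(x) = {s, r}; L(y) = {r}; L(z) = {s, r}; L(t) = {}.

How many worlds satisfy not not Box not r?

5

Recall that Box ψ holds at a world iff ψ holds at every accessible world, and Dia ψ holds iff ψ holds at some accessible world.
Let φ = not not Box not r. Evaluate φ at each world:
  u (successors ∅): φ is true.
  v (successors ∅): φ is true.
  w (successors {x}): φ is false.
  x (successors {w}): φ is true.
  y (successors {t}): φ is true.
  z (successors {t}): φ is true.
  t (successors {y, z}): φ is false.
For instance, at z:
  At z: not Box not r is false, so not not Box not r is true.
    At z: Box not r is true, so not Box not r is false.
      At z: Box not r requires not r at every successor {t}.
        At t: not r is true.
      So Box not r is true at z.
Satisfying worlds: {u, v, x, y, z}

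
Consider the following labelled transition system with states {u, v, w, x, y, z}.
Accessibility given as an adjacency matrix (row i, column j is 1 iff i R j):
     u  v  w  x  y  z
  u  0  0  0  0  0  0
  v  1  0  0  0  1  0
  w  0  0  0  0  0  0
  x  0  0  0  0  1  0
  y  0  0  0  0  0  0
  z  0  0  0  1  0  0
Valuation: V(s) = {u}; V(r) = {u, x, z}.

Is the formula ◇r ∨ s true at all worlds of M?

No

Let φ = ◇r ∨ s. Evaluate φ at each world:
  u (successors ∅): φ is true.
  v (successors {u, y}): φ is true.
  w (successors ∅): φ is false.
  x (successors {y}): φ is false.
  y (successors ∅): φ is false.
  z (successors {x}): φ is true.
Detail at w (counterexample):
  At w: ◇r is false, s is false, so ◇r ∨ s is false.
    At w: no accessible worlds, so ◇r is false.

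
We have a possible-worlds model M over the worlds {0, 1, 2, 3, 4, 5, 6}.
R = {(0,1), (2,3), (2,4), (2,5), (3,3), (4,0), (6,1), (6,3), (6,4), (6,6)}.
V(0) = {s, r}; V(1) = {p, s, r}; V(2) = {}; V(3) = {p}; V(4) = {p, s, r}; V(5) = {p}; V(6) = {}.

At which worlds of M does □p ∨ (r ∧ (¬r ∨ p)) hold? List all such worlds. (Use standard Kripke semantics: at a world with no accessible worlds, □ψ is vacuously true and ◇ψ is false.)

0, 1, 2, 3, 4, 5

Let φ = □p ∨ (r ∧ (¬r ∨ p)). Evaluate φ at each world:
  0 (successors {1}): φ is true.
  1 (successors ∅): φ is true.
  2 (successors {3, 4, 5}): φ is true.
  3 (successors {3}): φ is true.
  4 (successors {0}): φ is true.
  5 (successors ∅): φ is true.
  6 (successors {1, 3, 4, 6}): φ is false.
For instance, at 0:
  At 0: □p is true, r ∧ (¬r ∨ p) is false, so □p ∨ (r ∧ (¬r ∨ p)) is true.
    At 0: □p requires p at every successor {1}.
      At 1: p is true.
    So □p is true at 0.
Satisfying worlds: {0, 1, 2, 3, 4, 5}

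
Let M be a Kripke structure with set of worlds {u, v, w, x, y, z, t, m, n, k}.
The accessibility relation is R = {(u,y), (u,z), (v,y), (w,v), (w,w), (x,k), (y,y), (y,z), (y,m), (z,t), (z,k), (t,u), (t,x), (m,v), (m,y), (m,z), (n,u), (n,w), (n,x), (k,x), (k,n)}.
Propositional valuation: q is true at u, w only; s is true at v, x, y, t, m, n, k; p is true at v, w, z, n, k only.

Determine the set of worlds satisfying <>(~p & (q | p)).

Let φ = <>(~p & (q | p)). Evaluate φ at each world:
  u (successors {y, z}): φ is false.
  v (successors {y}): φ is false.
  w (successors {v, w}): φ is false.
  x (successors {k}): φ is false.
  y (successors {y, z, m}): φ is false.
  z (successors {t, k}): φ is false.
  t (successors {u, x}): φ is true.
  m (successors {v, y, z}): φ is false.
  n (successors {u, w, x}): φ is true.
  k (successors {x, n}): φ is false.
For instance, at v:
  At v: <>(~p & (q | p)) requires ~p & (q | p) at some successor in {y}.
    At y: ~p & (q | p) is false.
  So <>(~p & (q | p)) is false at v.
Satisfying worlds: {t, n}

t, n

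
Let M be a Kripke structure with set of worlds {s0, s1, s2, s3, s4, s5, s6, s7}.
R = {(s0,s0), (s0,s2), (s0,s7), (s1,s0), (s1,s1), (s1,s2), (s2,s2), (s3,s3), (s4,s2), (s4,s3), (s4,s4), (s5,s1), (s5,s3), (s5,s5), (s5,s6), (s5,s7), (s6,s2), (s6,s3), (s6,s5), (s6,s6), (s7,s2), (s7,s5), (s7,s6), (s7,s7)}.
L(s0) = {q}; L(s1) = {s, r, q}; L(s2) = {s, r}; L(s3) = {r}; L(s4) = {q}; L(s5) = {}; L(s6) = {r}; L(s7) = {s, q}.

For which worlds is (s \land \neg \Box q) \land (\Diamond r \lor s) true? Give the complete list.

Let φ = (s \land \neg \Box q) \land (\Diamond r \lor s). Evaluate φ at each world:
  s0 (successors {s0, s2, s7}): φ is false.
  s1 (successors {s0, s1, s2}): φ is true.
  s2 (successors {s2}): φ is true.
  s3 (successors {s3}): φ is false.
  s4 (successors {s2, s3, s4}): φ is false.
  s5 (successors {s1, s3, s5, s6, s7}): φ is false.
  s6 (successors {s2, s3, s5, s6}): φ is false.
  s7 (successors {s2, s5, s6, s7}): φ is true.
For instance, at s7:
  At s7: s \land \neg \Box q is true, \Diamond r \lor s is true, so (s \land \neg \Box q) \land (\Diamond r \lor s) is true.
    At s7: s is true, \neg \Box q is true, so s \land \neg \Box q is true.
      At s7: \Box q is false, so \neg \Box q is true.
    At s7: \Diamond r is true, s is true, so \Diamond r \lor s is true.
      At s7: \Diamond r requires r at some successor in {s2, s5, s6, s7}.
        r holds at s2, so \Diamond r is true at s7.
Satisfying worlds: {s1, s2, s7}

s1, s2, s7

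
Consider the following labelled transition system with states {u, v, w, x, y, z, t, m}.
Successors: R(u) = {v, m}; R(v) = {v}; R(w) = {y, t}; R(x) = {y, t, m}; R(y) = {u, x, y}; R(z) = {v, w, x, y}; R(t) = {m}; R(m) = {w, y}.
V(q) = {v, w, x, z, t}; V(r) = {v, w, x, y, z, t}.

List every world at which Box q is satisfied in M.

Let φ = Box q. Evaluate φ at each world:
  u (successors {v, m}): φ is false.
  v (successors {v}): φ is true.
  w (successors {y, t}): φ is false.
  x (successors {y, t, m}): φ is false.
  y (successors {u, x, y}): φ is false.
  z (successors {v, w, x, y}): φ is false.
  t (successors {m}): φ is false.
  m (successors {w, y}): φ is false.
For instance, at y:
  At y: Box q requires q at every successor {u, x, y}.
    q fails at u, so Box q is false at y.
Satisfying worlds: {v}

v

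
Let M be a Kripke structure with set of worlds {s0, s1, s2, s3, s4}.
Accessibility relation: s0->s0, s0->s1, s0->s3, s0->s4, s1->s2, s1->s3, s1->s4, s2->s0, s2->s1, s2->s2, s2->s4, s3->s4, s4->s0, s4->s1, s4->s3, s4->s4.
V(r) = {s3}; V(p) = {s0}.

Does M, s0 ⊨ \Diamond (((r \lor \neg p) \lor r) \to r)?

At s0: \Diamond (((r \lor \neg p) \lor r) \to r) requires ((r \lor \neg p) \lor r) \to r at some successor in {s0, s1, s3, s4}.
  ((r \lor \neg p) \lor r) \to r holds at s0, so \Diamond (((r \lor \neg p) \lor r) \to r) is true at s0.

Yes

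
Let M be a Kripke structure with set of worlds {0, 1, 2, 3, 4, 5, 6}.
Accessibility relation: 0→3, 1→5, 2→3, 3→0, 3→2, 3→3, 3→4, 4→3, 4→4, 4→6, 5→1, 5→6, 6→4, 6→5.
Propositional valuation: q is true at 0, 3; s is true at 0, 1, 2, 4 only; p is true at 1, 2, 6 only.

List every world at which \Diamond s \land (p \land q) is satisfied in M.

none

Let φ = \Diamond s \land (p \land q). Evaluate φ at each world:
  0 (successors {3}): φ is false.
  1 (successors {5}): φ is false.
  2 (successors {3}): φ is false.
  3 (successors {0, 2, 3, 4}): φ is false.
  4 (successors {3, 4, 6}): φ is false.
  5 (successors {1, 6}): φ is false.
  6 (successors {4, 5}): φ is false.
For instance, at 4:
  At 4: \Diamond s is true, p \land q is false, so \Diamond s \land (p \land q) is false.
    At 4: \Diamond s requires s at some successor in {3, 4, 6}.
      s holds at 4, so \Diamond s is true at 4.
Satisfying worlds: none.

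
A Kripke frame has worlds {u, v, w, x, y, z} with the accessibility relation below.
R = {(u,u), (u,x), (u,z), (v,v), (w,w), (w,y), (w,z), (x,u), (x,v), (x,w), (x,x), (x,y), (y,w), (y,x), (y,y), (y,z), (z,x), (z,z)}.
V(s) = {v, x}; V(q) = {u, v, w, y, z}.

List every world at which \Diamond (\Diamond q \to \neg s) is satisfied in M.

Let φ = \Diamond (\Diamond q \to \neg s). Evaluate φ at each world:
  u (successors {u, x, z}): φ is true.
  v (successors {v}): φ is false.
  w (successors {w, y, z}): φ is true.
  x (successors {u, v, w, x, y}): φ is true.
  y (successors {w, x, y, z}): φ is true.
  z (successors {x, z}): φ is true.
For instance, at v:
  At v: \Diamond (\Diamond q \to \neg s) requires \Diamond q \to \neg s at some successor in {v}.
    At v: \Diamond q \to \neg s is false.
  So \Diamond (\Diamond q \to \neg s) is false at v.
Satisfying worlds: {u, w, x, y, z}

u, w, x, y, z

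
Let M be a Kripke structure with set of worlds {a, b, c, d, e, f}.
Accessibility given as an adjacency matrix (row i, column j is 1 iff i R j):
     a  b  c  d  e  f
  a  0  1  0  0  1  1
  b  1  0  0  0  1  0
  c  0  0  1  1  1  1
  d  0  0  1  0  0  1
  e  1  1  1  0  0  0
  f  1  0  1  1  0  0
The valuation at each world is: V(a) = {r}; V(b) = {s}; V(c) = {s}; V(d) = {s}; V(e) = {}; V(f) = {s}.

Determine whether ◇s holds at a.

Yes

Recall that ◇ψ holds at a world iff ψ holds at some accessible world.
At a: ◇s requires s at some successor in {b, e, f}.
  s holds at b, so ◇s is true at a.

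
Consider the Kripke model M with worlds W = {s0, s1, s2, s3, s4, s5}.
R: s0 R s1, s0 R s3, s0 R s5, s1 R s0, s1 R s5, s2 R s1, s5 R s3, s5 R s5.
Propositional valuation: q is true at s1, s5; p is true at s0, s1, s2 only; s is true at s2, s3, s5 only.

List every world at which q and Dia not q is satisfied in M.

Recall that Dia ψ holds at a world iff ψ holds at some accessible world.
Let φ = q and Dia not q. Evaluate φ at each world:
  s0 (successors {s1, s3, s5}): φ is false.
  s1 (successors {s0, s5}): φ is true.
  s2 (successors {s1}): φ is false.
  s3 (successors ∅): φ is false.
  s4 (successors ∅): φ is false.
  s5 (successors {s3, s5}): φ is true.
For instance, at s2:
  At s2: q is false, Dia not q is false, so q and Dia not q is false.
    At s2: Dia not q requires not q at some successor in {s1}.
      At s1: not q is false.
    So Dia not q is false at s2.
Satisfying worlds: {s1, s5}

s1, s5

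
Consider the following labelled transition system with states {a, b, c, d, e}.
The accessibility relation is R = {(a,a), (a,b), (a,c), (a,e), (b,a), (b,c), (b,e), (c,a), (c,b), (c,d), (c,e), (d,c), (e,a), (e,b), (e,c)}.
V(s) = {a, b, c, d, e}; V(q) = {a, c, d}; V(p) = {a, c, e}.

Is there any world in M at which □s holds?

Yes

Recall that □ψ holds at a world iff ψ holds at every accessible world, and ◇ψ holds iff ψ holds at some accessible world.
Let φ = □s. Evaluate φ at each world:
  a (successors {a, b, c, e}): φ is true.
  b (successors {a, c, e}): φ is true.
  c (successors {a, b, d, e}): φ is true.
  d (successors {c}): φ is true.
  e (successors {a, b, c}): φ is true.
Detail at a (witness):
  At a: □s requires s at every successor {a, b, c, e}.
    At a: s is true.
    At b: s is true.
    At c: s is true.
    At e: s is true.
  So □s is true at a.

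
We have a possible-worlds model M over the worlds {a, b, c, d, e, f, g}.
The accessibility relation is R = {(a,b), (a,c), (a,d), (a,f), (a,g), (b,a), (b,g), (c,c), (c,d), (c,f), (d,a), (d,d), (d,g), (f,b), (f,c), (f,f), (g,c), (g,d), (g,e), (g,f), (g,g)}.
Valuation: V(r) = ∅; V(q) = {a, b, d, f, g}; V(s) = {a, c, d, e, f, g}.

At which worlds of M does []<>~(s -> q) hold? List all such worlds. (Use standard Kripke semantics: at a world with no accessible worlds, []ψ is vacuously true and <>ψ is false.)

Recall that []ψ holds at a world iff ψ holds at every accessible world, and <>ψ holds iff ψ holds at some accessible world.
Let φ = []<>~(s -> q). Evaluate φ at each world:
  a (successors {b, c, d, f, g}): φ is false.
  b (successors {a, g}): φ is true.
  c (successors {c, d, f}): φ is false.
  d (successors {a, d, g}): φ is false.
  e (successors ∅): φ is true.
  f (successors {b, c, f}): φ is false.
  g (successors {c, d, e, f, g}): φ is false.
For instance, at a:
  At a: []<>~(s -> q) requires <>~(s -> q) at every successor {b, c, d, f, g}.
    <>~(s -> q) fails at b, so []<>~(s -> q) is false at a.
      At b: <>~(s -> q) requires ~(s -> q) at some successor in {a, g}.
        At a: ~(s -> q) is false.
        At g: ~(s -> q) is false.
      So <>~(s -> q) is false at b.
Satisfying worlds: {b, e}

b, e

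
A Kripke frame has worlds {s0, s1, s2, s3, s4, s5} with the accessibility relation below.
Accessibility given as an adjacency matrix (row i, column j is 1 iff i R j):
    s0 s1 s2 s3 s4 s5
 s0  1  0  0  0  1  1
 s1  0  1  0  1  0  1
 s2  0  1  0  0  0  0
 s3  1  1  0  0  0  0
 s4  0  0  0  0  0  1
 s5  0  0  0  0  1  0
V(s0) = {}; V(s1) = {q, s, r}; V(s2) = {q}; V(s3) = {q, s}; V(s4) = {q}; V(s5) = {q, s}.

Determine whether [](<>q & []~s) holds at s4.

Recall that []ψ holds at a world iff ψ holds at every accessible world, and <>ψ holds iff ψ holds at some accessible world.
At s4: [](<>q & []~s) requires <>q & []~s at every successor {s5}.
    At s5: <>q is true, []~s is true, so <>q & []~s is true.
      At s5: <>q requires q at some successor in {s4}.
        q holds at s4, so <>q is true at s5.
      At s5: []~s requires ~s at every successor {s4}.
        At s4: ~s is true.
      So []~s is true at s5.
So [](<>q & []~s) is true at s4.

Yes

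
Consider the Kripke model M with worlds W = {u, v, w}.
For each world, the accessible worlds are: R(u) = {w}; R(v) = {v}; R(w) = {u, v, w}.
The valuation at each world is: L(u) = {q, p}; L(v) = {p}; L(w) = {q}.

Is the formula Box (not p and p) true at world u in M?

No

Recall that Box ψ holds at a world iff ψ holds at every accessible world, and Dia ψ holds iff ψ holds at some accessible world.
At u: Box (not p and p) requires not p and p at every successor {w}.
  not p and p fails at w, so Box (not p and p) is false at u.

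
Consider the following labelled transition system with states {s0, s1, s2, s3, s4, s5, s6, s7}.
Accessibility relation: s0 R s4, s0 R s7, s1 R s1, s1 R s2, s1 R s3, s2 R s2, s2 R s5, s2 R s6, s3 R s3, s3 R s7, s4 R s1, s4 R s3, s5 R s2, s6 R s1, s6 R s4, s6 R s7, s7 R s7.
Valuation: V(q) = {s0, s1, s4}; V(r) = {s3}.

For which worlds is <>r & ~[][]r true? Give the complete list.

s1, s3, s4

Recall that []ψ holds at a world iff ψ holds at every accessible world, and <>ψ holds iff ψ holds at some accessible world.
Let φ = <>r & ~[][]r. Evaluate φ at each world:
  s0 (successors {s4, s7}): φ is false.
  s1 (successors {s1, s2, s3}): φ is true.
  s2 (successors {s2, s5, s6}): φ is false.
  s3 (successors {s3, s7}): φ is true.
  s4 (successors {s1, s3}): φ is true.
  s5 (successors {s2}): φ is false.
  s6 (successors {s1, s4, s7}): φ is false.
  s7 (successors {s7}): φ is false.
For instance, at s2:
  At s2: <>r is false, ~[][]r is true, so <>r & ~[][]r is false.
    At s2: <>r requires r at some successor in {s2, s5, s6}.
      At s2: r is false.
      At s5: r is false.
      At s6: r is false.
    So <>r is false at s2.
    At s2: [][]r is false, so ~[][]r is true.
      At s2: [][]r requires []r at every successor {s2, s5, s6}.
        []r fails at s2, so [][]r is false at s2.
Satisfying worlds: {s1, s3, s4}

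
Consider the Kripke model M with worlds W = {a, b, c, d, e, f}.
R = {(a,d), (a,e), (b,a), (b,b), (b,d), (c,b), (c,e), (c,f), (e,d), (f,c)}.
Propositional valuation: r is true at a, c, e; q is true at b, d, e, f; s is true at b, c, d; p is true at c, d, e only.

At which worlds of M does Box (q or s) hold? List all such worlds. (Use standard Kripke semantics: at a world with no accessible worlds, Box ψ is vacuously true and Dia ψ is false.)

a, c, d, e, f

Let φ = Box (q or s). Evaluate φ at each world:
  a (successors {d, e}): φ is true.
  b (successors {a, b, d}): φ is false.
  c (successors {b, e, f}): φ is true.
  d (successors ∅): φ is true.
  e (successors {d}): φ is true.
  f (successors {c}): φ is true.
For instance, at a:
  At a: Box (q or s) requires q or s at every successor {d, e}.
    At d: q or s is true.
    At e: q or s is true.
  So Box (q or s) is true at a.
Satisfying worlds: {a, c, d, e, f}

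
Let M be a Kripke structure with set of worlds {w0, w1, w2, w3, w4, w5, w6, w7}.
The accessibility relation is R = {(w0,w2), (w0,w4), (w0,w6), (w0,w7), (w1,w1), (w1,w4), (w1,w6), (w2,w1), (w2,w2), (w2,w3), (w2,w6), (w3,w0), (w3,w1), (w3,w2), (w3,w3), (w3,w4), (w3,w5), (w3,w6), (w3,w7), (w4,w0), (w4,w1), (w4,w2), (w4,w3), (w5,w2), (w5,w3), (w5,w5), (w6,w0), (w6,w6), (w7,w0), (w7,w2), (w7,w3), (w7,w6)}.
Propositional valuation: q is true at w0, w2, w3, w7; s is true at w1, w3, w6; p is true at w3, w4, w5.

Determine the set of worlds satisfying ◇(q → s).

w0, w1, w2, w3, w4, w5, w6, w7

Recall that ◇ψ holds at a world iff ψ holds at some accessible world.
Let φ = ◇(q → s). Evaluate φ at each world:
  w0 (successors {w2, w4, w6, w7}): φ is true.
  w1 (successors {w1, w4, w6}): φ is true.
  w2 (successors {w1, w2, w3, w6}): φ is true.
  w3 (successors {w0, w1, w2, w3, w4, w5, w6, w7}): φ is true.
  w4 (successors {w0, w1, w2, w3}): φ is true.
  w5 (successors {w2, w3, w5}): φ is true.
  w6 (successors {w0, w6}): φ is true.
  w7 (successors {w0, w2, w3, w6}): φ is true.
For instance, at w1:
  At w1: ◇(q → s) requires q → s at some successor in {w1, w4, w6}.
    q → s holds at w1, so ◇(q → s) is true at w1.
Satisfying worlds: {w0, w1, w2, w3, w4, w5, w6, w7}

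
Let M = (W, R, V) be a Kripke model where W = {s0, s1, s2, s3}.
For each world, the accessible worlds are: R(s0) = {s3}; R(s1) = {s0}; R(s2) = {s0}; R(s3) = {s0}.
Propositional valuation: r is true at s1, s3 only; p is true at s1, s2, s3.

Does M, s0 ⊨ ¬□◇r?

At s0: □◇r is false, so ¬□◇r is true.
  At s0: □◇r requires ◇r at every successor {s3}.
    ◇r fails at s3, so □◇r is false at s0.
      At s3: ◇r requires r at some successor in {s0}.
        At s0: r is false.
      So ◇r is false at s3.

Yes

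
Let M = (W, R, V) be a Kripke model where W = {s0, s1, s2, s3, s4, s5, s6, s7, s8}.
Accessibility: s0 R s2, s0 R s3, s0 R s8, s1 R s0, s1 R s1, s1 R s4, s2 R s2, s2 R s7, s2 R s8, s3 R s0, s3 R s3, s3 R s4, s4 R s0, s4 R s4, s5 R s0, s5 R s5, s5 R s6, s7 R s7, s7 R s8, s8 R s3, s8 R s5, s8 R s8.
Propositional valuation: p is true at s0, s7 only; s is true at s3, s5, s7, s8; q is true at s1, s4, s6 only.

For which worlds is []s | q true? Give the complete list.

Recall that []ψ holds at a world iff ψ holds at every accessible world, and <>ψ holds iff ψ holds at some accessible world.
Let φ = []s | q. Evaluate φ at each world:
  s0 (successors {s2, s3, s8}): φ is false.
  s1 (successors {s0, s1, s4}): φ is true.
  s2 (successors {s2, s7, s8}): φ is false.
  s3 (successors {s0, s3, s4}): φ is false.
  s4 (successors {s0, s4}): φ is true.
  s5 (successors {s0, s5, s6}): φ is false.
  s6 (successors ∅): φ is true.
  s7 (successors {s7, s8}): φ is true.
  s8 (successors {s3, s5, s8}): φ is true.
For instance, at s1:
  At s1: []s is false, q is true, so []s | q is true.
    At s1: []s requires s at every successor {s0, s1, s4}.
      s fails at s0, so []s is false at s1.
Satisfying worlds: {s1, s4, s6, s7, s8}

s1, s4, s6, s7, s8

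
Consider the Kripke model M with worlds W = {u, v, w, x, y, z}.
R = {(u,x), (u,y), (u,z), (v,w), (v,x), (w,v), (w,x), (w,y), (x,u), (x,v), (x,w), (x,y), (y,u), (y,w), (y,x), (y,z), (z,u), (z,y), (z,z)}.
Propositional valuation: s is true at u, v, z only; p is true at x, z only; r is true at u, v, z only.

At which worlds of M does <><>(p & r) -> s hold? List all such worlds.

u, v, z

Let φ = <><>(p & r) -> s. Evaluate φ at each world:
  u (successors {x, y, z}): φ is true.
  v (successors {w, x}): φ is true.
  w (successors {v, x, y}): φ is false.
  x (successors {u, v, w, y}): φ is false.
  y (successors {u, w, x, z}): φ is false.
  z (successors {u, y, z}): φ is true.
For instance, at z:
  At z: <><>(p & r) is true, s is true, so <><>(p & r) -> s is true.
    At z: <><>(p & r) requires <>(p & r) at some successor in {u, y, z}.
      <>(p & r) holds at u, so <><>(p & r) is true at z.
Satisfying worlds: {u, v, z}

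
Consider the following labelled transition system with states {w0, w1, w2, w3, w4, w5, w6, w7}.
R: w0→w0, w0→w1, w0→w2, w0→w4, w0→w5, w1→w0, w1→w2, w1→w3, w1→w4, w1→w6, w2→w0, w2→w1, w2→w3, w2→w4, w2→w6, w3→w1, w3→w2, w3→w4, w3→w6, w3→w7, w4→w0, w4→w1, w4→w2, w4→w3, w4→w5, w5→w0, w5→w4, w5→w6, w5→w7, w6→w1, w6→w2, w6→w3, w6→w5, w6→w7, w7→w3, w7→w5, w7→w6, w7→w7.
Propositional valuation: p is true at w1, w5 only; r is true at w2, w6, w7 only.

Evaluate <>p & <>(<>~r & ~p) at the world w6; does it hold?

Yes

At w6: <>p is true, <>(<>~r & ~p) is true, so <>p & <>(<>~r & ~p) is true.
  At w6: <>p requires p at some successor in {w1, w2, w3, w5, w7}.
    p holds at w1, so <>p is true at w6.
  At w6: <>(<>~r & ~p) requires <>~r & ~p at some successor in {w1, w2, w3, w5, w7}.
    <>~r & ~p holds at w2, so <>(<>~r & ~p) is true at w6.
      At w2: <>~r is true, ~p is true, so <>~r & ~p is true.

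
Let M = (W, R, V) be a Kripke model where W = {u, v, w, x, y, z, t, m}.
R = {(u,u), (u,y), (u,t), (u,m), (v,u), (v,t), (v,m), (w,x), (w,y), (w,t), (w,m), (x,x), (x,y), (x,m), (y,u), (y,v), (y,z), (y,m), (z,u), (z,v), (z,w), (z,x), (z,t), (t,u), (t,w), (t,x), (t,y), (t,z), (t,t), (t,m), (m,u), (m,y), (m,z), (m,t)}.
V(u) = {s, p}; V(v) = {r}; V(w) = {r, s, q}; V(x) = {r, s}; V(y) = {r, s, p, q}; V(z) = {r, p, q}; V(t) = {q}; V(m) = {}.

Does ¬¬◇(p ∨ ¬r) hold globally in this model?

Recall that ◇ψ holds at a world iff ψ holds at some accessible world.
Let φ = ¬¬◇(p ∨ ¬r). Evaluate φ at each world:
  u (successors {u, y, t, m}): φ is true.
  v (successors {u, t, m}): φ is true.
  w (successors {x, y, t, m}): φ is true.
  x (successors {x, y, m}): φ is true.
  y (successors {u, v, z, m}): φ is true.
  z (successors {u, v, w, x, t}): φ is true.
  t (successors {u, w, x, y, z, t, m}): φ is true.
  m (successors {u, y, z, t}): φ is true.
For instance, at x:
  At x: ¬◇(p ∨ ¬r) is false, so ¬¬◇(p ∨ ¬r) is true.
    At x: ◇(p ∨ ¬r) is true, so ¬◇(p ∨ ¬r) is false.
      At x: ◇(p ∨ ¬r) requires p ∨ ¬r at some successor in {x, y, m}.
        p ∨ ¬r holds at y, so ◇(p ∨ ¬r) is true at x.

Yes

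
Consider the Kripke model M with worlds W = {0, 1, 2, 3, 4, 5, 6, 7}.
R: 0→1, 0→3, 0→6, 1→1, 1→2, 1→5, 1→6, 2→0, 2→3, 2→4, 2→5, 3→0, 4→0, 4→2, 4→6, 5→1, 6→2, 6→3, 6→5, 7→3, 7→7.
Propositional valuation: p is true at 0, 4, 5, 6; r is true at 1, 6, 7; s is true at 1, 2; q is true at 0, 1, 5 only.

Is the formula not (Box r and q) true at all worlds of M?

No

Let φ = not (Box r and q). Evaluate φ at each world:
  0 (successors {1, 3, 6}): φ is true.
  1 (successors {1, 2, 5, 6}): φ is true.
  2 (successors {0, 3, 4, 5}): φ is true.
  3 (successors {0}): φ is true.
  4 (successors {0, 2, 6}): φ is true.
  5 (successors {1}): φ is false.
  6 (successors {2, 3, 5}): φ is true.
  7 (successors {3, 7}): φ is true.
Detail at 5 (counterexample):
  At 5: Box r and q is true, so not (Box r and q) is false.
    At 5: Box r is true, q is true, so Box r and q is true.
      At 5: Box r requires r at every successor {1}.
        At 1: r is true.
      So Box r is true at 5.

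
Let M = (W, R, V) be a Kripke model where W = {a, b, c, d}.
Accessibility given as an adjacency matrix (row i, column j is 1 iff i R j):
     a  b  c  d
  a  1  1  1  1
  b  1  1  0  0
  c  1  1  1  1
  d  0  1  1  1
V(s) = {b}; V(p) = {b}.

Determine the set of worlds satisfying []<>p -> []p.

Recall that []ψ holds at a world iff ψ holds at every accessible world, and <>ψ holds iff ψ holds at some accessible world.
Let φ = []<>p -> []p. Evaluate φ at each world:
  a (successors {a, b, c, d}): φ is false.
  b (successors {a, b}): φ is false.
  c (successors {a, b, c, d}): φ is false.
  d (successors {b, c, d}): φ is false.
For instance, at a:
  At a: []<>p is true, []p is false, so []<>p -> []p is false.
    At a: []<>p requires <>p at every successor {a, b, c, d}.
      At a: <>p is true.
      At b: <>p is true.
      At c: <>p is true.
      At d: <>p is true.
    So []<>p is true at a.
    At a: []p requires p at every successor {a, b, c, d}.
      p fails at a, so []p is false at a.
Satisfying worlds: none.

none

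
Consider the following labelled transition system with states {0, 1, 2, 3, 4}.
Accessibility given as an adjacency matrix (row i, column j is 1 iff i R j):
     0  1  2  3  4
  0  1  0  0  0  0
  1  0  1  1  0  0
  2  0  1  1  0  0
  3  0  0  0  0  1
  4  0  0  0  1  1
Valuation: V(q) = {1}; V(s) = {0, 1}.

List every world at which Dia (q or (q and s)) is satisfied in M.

Recall that Dia ψ holds at a world iff ψ holds at some accessible world.
Let φ = Dia (q or (q and s)). Evaluate φ at each world:
  0 (successors {0}): φ is false.
  1 (successors {1, 2}): φ is true.
  2 (successors {1, 2}): φ is true.
  3 (successors {4}): φ is false.
  4 (successors {3, 4}): φ is false.
For instance, at 2:
  At 2: Dia (q or (q and s)) requires q or (q and s) at some successor in {1, 2}.
    q or (q and s) holds at 1, so Dia (q or (q and s)) is true at 2.
Satisfying worlds: {1, 2}

1, 2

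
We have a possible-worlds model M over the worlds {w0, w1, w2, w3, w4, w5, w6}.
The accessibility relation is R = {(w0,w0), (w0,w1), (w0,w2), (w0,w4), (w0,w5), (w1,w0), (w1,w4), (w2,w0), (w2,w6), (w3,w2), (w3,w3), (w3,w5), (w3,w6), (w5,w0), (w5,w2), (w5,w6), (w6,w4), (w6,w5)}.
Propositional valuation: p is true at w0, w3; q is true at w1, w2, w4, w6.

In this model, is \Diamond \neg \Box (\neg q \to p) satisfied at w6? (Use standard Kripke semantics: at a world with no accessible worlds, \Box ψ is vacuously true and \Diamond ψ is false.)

At w6: \Diamond \neg \Box (\neg q \to p) requires \neg \Box (\neg q \to p) at some successor in {w4, w5}.
  At w4: \neg \Box (\neg q \to p) is false.
  At w5: \neg \Box (\neg q \to p) is false.
So \Diamond \neg \Box (\neg q \to p) is false at w6.

No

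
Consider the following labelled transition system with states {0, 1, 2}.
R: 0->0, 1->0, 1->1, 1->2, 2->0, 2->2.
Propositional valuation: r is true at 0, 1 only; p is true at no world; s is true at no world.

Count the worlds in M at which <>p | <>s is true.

Let φ = <>p | <>s. Evaluate φ at each world:
  0 (successors {0}): φ is false.
  1 (successors {0, 1, 2}): φ is false.
  2 (successors {0, 2}): φ is false.
For instance, at 1:
  At 1: <>p is false, <>s is false, so <>p | <>s is false.
    At 1: <>p requires p at some successor in {0, 1, 2}.
      At 0: p is false.
      At 1: p is false.
      At 2: p is false.
    So <>p is false at 1.
    At 1: <>s requires s at some successor in {0, 1, 2}.
      At 0: s is false.
      At 1: s is false.
      At 2: s is false.
    So <>s is false at 1.
Satisfying worlds: none.

0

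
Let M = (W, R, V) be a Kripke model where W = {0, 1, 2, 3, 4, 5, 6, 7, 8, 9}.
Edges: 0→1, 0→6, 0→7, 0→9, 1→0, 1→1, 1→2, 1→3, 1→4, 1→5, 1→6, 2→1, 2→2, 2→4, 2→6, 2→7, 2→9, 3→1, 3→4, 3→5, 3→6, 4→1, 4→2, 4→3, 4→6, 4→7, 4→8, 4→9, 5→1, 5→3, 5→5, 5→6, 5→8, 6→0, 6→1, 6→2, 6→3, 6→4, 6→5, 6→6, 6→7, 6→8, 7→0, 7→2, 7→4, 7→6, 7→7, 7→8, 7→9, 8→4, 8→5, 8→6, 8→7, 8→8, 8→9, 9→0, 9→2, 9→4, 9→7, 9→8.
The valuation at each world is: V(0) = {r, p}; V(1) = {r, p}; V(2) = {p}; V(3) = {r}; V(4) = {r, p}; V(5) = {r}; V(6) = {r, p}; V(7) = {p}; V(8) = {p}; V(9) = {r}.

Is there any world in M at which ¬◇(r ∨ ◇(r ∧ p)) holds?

No

Let φ = ¬◇(r ∨ ◇(r ∧ p)). Evaluate φ at each world:
  0 (successors {1, 6, 7, 9}): φ is false.
  1 (successors {0, 1, 2, 3, 4, 5, 6}): φ is false.
  2 (successors {1, 2, 4, 6, 7, 9}): φ is false.
  3 (successors {1, 4, 5, 6}): φ is false.
  4 (successors {1, 2, 3, 6, 7, 8, 9}): φ is false.
  5 (successors {1, 3, 5, 6, 8}): φ is false.
  6 (successors {0, 1, 2, 3, 4, 5, 6, 7, 8}): φ is false.
  7 (successors {0, 2, 4, 6, 7, 8, 9}): φ is false.
  8 (successors {4, 5, 6, 7, 8, 9}): φ is false.
  9 (successors {0, 2, 4, 7, 8}): φ is false.
For instance, at 4:
  At 4: ◇(r ∨ ◇(r ∧ p)) is true, so ¬◇(r ∨ ◇(r ∧ p)) is false.
    At 4: ◇(r ∨ ◇(r ∧ p)) requires r ∨ ◇(r ∧ p) at some successor in {1, 2, 3, 6, 7, 8, 9}.
      r ∨ ◇(r ∧ p) holds at 1, so ◇(r ∨ ◇(r ∧ p)) is true at 4.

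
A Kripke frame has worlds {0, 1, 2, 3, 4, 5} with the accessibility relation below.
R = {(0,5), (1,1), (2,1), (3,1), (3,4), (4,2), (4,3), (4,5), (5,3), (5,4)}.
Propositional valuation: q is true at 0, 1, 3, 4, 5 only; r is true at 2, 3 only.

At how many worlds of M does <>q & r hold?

2

Let φ = <>q & r. Evaluate φ at each world:
  0 (successors {5}): φ is false.
  1 (successors {1}): φ is false.
  2 (successors {1}): φ is true.
  3 (successors {1, 4}): φ is true.
  4 (successors {2, 3, 5}): φ is false.
  5 (successors {3, 4}): φ is false.
For instance, at 1:
  At 1: <>q is true, r is false, so <>q & r is false.
    At 1: <>q requires q at some successor in {1}.
      q holds at 1, so <>q is true at 1.
Satisfying worlds: {2, 3}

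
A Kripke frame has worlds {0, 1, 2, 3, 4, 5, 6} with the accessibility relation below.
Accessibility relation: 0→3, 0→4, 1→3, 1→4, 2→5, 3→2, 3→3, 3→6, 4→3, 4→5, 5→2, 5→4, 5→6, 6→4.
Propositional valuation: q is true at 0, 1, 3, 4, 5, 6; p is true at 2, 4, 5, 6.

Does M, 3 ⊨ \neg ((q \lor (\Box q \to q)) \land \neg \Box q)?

No

At 3: (q \lor (\Box q \to q)) \land \neg \Box q is true, so \neg ((q \lor (\Box q \to q)) \land \neg \Box q) is false.
  At 3: q \lor (\Box q \to q) is true, \neg \Box q is true, so (q \lor (\Box q \to q)) \land \neg \Box q is true.
    At 3: q is true, \Box q \to q is true, so q \lor (\Box q \to q) is true.
      At 3: \Box q is false, q is true, so \Box q \to q is true.
    At 3: \Box q is false, so \neg \Box q is true.
      At 3: \Box q requires q at every successor {2, 3, 6}.
        q fails at 2, so \Box q is false at 3.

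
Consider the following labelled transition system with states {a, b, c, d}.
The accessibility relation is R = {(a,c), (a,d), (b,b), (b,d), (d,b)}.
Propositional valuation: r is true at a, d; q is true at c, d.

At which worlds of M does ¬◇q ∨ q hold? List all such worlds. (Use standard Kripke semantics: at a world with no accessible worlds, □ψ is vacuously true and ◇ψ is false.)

c, d

Let φ = ¬◇q ∨ q. Evaluate φ at each world:
  a (successors {c, d}): φ is false.
  b (successors {b, d}): φ is false.
  c (successors ∅): φ is true.
  d (successors {b}): φ is true.
For instance, at b:
  At b: ¬◇q is false, q is false, so ¬◇q ∨ q is false.
    At b: ◇q is true, so ¬◇q is false.
      At b: ◇q requires q at some successor in {b, d}.
        q holds at d, so ◇q is true at b.
Satisfying worlds: {c, d}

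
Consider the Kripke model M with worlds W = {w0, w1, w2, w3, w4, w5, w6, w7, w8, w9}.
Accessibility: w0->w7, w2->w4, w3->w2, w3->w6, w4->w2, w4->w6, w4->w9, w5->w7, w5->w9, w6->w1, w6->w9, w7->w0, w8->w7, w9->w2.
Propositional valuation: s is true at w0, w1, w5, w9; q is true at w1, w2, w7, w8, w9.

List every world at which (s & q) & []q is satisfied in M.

w1, w9

Let φ = (s & q) & []q. Evaluate φ at each world:
  w0 (successors {w7}): φ is false.
  w1 (successors ∅): φ is true.
  w2 (successors {w4}): φ is false.
  w3 (successors {w2, w6}): φ is false.
  w4 (successors {w2, w6, w9}): φ is false.
  w5 (successors {w7, w9}): φ is false.
  w6 (successors {w1, w9}): φ is false.
  w7 (successors {w0}): φ is false.
  w8 (successors {w7}): φ is false.
  w9 (successors {w2}): φ is true.
For instance, at w7:
  At w7: s & q is false, []q is false, so (s & q) & []q is false.
    At w7: []q requires q at every successor {w0}.
      q fails at w0, so []q is false at w7.
Satisfying worlds: {w1, w9}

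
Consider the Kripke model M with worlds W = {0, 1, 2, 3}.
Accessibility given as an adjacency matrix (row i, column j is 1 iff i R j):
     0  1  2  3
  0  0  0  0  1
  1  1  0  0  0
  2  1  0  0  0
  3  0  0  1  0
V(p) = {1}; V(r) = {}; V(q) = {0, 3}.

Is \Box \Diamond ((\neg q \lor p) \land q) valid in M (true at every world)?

No

Let φ = \Box \Diamond ((\neg q \lor p) \land q). Evaluate φ at each world:
  0 (successors {3}): φ is false.
  1 (successors {0}): φ is false.
  2 (successors {0}): φ is false.
  3 (successors {2}): φ is false.
Detail at 0 (counterexample):
  At 0: \Box \Diamond ((\neg q \lor p) \land q) requires \Diamond ((\neg q \lor p) \land q) at every successor {3}.
    \Diamond ((\neg q \lor p) \land q) fails at 3, so \Box \Diamond ((\neg q \lor p) \land q) is false at 0.
      At 3: \Diamond ((\neg q \lor p) \land q) requires (\neg q \lor p) \land q at some successor in {2}.
        At 2: (\neg q \lor p) \land q is false.
      So \Diamond ((\neg q \lor p) \land q) is false at 3.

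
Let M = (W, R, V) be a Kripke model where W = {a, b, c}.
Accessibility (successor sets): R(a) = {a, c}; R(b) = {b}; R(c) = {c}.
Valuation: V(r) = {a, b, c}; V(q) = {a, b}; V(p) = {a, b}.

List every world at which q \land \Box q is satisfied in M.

Recall that \Box ψ holds at a world iff ψ holds at every accessible world, and \Diamond ψ holds iff ψ holds at some accessible world.
Let φ = q \land \Box q. Evaluate φ at each world:
  a (successors {a, c}): φ is false.
  b (successors {b}): φ is true.
  c (successors {c}): φ is false.
For instance, at a:
  At a: q is true, \Box q is false, so q \land \Box q is false.
    At a: \Box q requires q at every successor {a, c}.
      q fails at c, so \Box q is false at a.
Satisfying worlds: {b}

b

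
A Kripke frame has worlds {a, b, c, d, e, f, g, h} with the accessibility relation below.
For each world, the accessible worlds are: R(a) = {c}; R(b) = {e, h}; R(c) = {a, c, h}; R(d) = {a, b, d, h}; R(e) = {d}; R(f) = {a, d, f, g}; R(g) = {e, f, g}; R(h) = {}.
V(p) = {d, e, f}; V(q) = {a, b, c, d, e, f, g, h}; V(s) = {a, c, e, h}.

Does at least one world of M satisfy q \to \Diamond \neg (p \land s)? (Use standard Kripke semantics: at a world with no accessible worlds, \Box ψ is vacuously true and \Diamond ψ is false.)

Recall that \Diamond ψ holds at a world iff ψ holds at some accessible world.
Let φ = q \to \Diamond \neg (p \land s). Evaluate φ at each world:
  a (successors {c}): φ is true.
  b (successors {e, h}): φ is true.
  c (successors {a, c, h}): φ is true.
  d (successors {a, b, d, h}): φ is true.
  e (successors {d}): φ is true.
  f (successors {a, d, f, g}): φ is true.
  g (successors {e, f, g}): φ is true.
  h (successors ∅): φ is false.
Detail at a (witness):
  At a: q is true, \Diamond \neg (p \land s) is true, so q \to \Diamond \neg (p \land s) is true.
    At a: \Diamond \neg (p \land s) requires \neg (p \land s) at some successor in {c}.
      \neg (p \land s) holds at c, so \Diamond \neg (p \land s) is true at a.

Yes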